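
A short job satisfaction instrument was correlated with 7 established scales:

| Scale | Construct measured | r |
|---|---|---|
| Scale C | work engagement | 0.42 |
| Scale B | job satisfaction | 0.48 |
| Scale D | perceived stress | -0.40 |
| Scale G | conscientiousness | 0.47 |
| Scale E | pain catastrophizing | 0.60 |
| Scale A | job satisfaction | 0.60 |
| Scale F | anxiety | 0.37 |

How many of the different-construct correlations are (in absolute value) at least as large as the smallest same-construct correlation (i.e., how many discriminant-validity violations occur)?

Convergent (same construct = job satisfaction): Scale B, Scale A.
Smallest convergent = 0.48. Discriminant |r|: 0.42, 0.40, 0.47, 0.60, 0.37; count ≥ 0.48 → 1.

1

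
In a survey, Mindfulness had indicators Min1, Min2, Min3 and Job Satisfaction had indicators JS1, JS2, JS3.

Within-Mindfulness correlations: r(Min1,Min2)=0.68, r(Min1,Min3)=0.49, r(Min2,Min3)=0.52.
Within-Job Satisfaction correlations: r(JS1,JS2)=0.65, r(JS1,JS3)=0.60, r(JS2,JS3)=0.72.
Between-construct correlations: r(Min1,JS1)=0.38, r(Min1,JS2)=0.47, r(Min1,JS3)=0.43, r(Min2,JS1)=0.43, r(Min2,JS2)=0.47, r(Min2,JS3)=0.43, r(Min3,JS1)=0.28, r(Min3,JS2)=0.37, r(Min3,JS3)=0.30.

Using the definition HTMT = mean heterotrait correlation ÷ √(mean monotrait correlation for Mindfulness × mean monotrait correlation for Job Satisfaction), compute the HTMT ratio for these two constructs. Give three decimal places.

0.650

Between-construct mean = 3.56/9 = 0.3956.
Mean within-Min = 1.69/3 = 0.5633; mean within-JS = 1.97/3 = 0.6567.
Geometric mean = √(0.5633 × 0.6567) = 0.6082.
HTMT = 0.3956 / 0.6082 = 0.650.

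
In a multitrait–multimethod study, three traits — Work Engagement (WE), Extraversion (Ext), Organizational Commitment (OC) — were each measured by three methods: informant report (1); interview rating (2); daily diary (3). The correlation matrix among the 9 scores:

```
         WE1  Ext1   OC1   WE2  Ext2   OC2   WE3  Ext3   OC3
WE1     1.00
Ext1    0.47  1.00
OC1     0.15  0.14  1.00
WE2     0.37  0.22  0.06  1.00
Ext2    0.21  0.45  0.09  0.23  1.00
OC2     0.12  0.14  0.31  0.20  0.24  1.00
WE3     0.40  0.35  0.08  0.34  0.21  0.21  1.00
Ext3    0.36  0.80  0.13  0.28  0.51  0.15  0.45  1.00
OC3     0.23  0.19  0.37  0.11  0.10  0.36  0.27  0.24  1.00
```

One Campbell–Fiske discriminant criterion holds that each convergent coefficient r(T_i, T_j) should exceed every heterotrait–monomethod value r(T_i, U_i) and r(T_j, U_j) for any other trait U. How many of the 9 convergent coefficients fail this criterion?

Checking each validity diagonal entry against its comparison values:
WE (methods 1·2): 0.37 vs {0.47, 0.23, 0.15, 0.20} → fail.
WE (methods 1·3): 0.40 vs {0.47, 0.45, 0.15, 0.27} → fail.
WE (methods 2·3): 0.34 vs {0.23, 0.45, 0.20, 0.27} → fail.
Ext (methods 1·2): 0.45 vs {0.47, 0.23, 0.14, 0.24} → fail.
Ext (methods 1·3): 0.80 vs {0.47, 0.45, 0.14, 0.24} → pass.
Ext (methods 2·3): 0.51 vs {0.23, 0.45, 0.24, 0.24} → pass.
OC (methods 1·2): 0.31 vs {0.15, 0.20, 0.14, 0.24} → pass.
OC (methods 1·3): 0.37 vs {0.15, 0.27, 0.14, 0.24} → pass.
OC (methods 2·3): 0.36 vs {0.20, 0.27, 0.24, 0.24} → pass.
4 of 9 fail.

4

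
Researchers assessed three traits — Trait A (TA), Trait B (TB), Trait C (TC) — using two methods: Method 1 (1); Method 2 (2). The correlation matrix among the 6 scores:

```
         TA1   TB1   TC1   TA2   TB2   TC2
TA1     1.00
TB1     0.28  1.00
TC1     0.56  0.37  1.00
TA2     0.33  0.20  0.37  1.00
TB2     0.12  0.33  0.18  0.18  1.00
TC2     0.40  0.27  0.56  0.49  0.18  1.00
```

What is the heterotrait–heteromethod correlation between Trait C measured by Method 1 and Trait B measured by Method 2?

Different traits and methods: r(TC1, TB2) = 0.18.

0.18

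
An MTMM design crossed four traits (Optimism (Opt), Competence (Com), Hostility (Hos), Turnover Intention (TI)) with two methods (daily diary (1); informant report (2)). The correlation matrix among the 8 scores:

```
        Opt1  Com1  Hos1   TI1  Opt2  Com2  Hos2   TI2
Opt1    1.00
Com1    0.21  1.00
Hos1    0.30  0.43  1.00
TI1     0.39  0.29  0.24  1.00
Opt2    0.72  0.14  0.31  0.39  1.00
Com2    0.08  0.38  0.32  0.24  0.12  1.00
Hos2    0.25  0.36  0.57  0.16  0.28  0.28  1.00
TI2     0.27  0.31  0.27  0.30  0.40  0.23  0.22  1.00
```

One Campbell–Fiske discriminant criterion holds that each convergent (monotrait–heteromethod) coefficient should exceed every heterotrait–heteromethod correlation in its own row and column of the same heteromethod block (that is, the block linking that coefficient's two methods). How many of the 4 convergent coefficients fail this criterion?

Convergent coefficients and their comparison sets:
Opt (methods 1·2): 0.72 vs {0.08, 0.14, 0.25, 0.31, 0.27, 0.39} → pass.
Com (methods 1·2): 0.38 vs {0.14, 0.08, 0.36, 0.32, 0.31, 0.24} → pass.
Hos (methods 1·2): 0.57 vs {0.31, 0.25, 0.32, 0.36, 0.27, 0.16} → pass.
TI (methods 1·2): 0.30 vs {0.39, 0.27, 0.24, 0.31, 0.16, 0.27} → fail.
1 of 4 fail.

1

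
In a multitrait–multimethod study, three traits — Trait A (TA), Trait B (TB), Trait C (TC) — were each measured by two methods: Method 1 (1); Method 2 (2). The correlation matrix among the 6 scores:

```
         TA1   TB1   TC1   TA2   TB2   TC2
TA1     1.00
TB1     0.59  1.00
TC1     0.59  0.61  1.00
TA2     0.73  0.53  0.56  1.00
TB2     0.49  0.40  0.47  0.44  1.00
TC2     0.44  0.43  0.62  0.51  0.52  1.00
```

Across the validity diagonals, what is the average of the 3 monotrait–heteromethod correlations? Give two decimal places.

0.58

Convergent values: 0.73, 0.40, 0.62; mean = 1.75/3 = 0.58.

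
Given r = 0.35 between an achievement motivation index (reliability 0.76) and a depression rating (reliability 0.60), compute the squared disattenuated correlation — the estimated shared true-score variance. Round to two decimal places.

Disattenuated r = 0.35 / √(0.76 × 0.60) = 0.35 / 0.6753 = 0.5183.
Shared true-score variance = 0.5183² = 0.2686 ≈ 0.27.

0.27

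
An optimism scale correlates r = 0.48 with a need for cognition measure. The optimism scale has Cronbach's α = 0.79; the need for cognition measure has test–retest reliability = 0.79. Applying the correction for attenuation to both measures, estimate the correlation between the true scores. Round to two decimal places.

0.61

r_true = r_obs / √(r_xx · r_yy) = 0.48 / √(0.79 × 0.79) = 0.48 / √0.6241 = 0.48 / 0.7900 ≈ 0.61.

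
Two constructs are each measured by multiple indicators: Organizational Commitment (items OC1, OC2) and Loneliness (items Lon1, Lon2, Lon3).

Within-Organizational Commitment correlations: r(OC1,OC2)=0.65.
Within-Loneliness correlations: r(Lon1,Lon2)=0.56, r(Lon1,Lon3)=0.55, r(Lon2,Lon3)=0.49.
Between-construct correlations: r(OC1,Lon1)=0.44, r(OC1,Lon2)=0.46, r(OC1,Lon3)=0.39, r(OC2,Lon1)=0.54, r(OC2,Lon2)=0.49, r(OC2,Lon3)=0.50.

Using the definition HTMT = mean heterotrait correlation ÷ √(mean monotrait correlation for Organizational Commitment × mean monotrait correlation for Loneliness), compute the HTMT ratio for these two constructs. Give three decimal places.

Mean heterotrait r = 2.82/6 = 0.4700.
Mean within-OC = 0.65/1 = 0.6500; mean within-Lon = 1.60/3 = 0.5333.
Geometric mean = √(0.6500 × 0.5333) = 0.5888.
HTMT = 0.4700 / 0.5888 = 0.798.

0.798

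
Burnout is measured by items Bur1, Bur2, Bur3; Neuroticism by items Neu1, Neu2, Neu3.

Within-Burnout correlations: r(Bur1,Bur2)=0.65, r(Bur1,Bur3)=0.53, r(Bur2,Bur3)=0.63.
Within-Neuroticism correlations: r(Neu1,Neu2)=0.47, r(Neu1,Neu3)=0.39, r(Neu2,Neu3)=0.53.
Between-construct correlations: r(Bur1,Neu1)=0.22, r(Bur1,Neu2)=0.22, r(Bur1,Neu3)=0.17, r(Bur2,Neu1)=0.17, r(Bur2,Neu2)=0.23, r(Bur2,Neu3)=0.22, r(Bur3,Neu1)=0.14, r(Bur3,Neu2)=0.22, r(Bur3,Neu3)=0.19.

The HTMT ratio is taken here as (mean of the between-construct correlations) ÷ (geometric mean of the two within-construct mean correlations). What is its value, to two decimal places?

Mean heterotrait r = 1.78/9 = 0.1978.
Mean within-Bur = 1.81/3 = 0.6033; mean within-Neu = 1.39/3 = 0.4633.
Geometric mean = √(0.6033 × 0.4633) = 0.5287.
HTMT = 0.1978 / 0.5287 = 0.37.

0.37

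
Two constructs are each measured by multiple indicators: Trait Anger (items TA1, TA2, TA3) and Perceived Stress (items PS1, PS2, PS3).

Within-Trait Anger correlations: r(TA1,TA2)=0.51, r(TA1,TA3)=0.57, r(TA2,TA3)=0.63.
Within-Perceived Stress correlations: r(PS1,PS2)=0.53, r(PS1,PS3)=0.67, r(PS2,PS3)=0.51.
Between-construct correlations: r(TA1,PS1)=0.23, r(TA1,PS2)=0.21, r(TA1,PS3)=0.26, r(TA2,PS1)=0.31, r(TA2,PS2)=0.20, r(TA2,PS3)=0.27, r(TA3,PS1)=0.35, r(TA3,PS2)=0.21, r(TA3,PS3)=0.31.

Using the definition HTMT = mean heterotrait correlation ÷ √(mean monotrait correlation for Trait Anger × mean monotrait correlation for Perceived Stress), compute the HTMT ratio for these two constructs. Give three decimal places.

Between-construct mean = 2.35/9 = 0.2611.
Mean within-TA = 1.71/3 = 0.5700; mean within-PS = 1.71/3 = 0.5700.
Geometric mean = √(0.5700 × 0.5700) = 0.5700.
HTMT = 0.2611 / 0.5700 = 0.458.

0.458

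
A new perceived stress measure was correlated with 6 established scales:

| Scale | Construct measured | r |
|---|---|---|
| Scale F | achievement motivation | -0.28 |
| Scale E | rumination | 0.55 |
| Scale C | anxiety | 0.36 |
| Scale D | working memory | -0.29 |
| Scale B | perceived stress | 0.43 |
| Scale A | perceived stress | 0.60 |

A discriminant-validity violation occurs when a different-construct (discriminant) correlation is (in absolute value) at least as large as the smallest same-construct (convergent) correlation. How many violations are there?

Convergent (same construct = perceived stress): Scale B, Scale A.
Smallest convergent = 0.43. Discriminant |r|: 0.28, 0.55, 0.36, 0.29; count ≥ 0.43 → 1.

1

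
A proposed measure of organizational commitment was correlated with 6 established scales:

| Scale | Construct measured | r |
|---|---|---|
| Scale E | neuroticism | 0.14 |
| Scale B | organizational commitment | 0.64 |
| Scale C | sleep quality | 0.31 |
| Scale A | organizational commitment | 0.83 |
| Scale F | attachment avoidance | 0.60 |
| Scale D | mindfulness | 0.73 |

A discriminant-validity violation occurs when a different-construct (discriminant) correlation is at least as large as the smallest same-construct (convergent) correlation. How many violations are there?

Convergent (same construct = organizational commitment): Scale B, Scale A.
Smallest convergent = 0.64. Discriminant values: 0.14, 0.31, 0.60, 0.73; count ≥ 0.64 → 1.

1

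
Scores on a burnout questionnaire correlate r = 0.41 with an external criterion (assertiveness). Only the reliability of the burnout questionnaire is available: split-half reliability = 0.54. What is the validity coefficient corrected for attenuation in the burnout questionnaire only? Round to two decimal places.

Single correction: r_c = r_obs / √r_xx = 0.41 / √0.54 = 0.41 / 0.7348 ≈ 0.56.

0.56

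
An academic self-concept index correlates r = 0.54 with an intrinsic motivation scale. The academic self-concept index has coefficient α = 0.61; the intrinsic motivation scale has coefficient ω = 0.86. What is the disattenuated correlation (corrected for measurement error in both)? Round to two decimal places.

0.75

r_true = r_obs / √(r_xx · r_yy) = 0.54 / √(0.61 × 0.86) = 0.54 / √0.5246 = 0.54 / 0.7243 ≈ 0.75.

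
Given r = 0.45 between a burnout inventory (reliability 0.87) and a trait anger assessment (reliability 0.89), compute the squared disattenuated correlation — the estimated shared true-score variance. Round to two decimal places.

0.26

Disattenuated r = 0.45 / √(0.87 × 0.89) = 0.45 / 0.8799 = 0.5114.
Shared true-score variance = 0.5114² = 0.2615 ≈ 0.26.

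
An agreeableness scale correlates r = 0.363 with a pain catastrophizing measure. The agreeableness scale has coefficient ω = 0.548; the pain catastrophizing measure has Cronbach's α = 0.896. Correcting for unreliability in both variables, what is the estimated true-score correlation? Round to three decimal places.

r_true = r_obs / √(r_xx · r_yy) = 0.363 / √(0.548 × 0.896) = 0.363 / √0.491008 = 0.363 / 0.7007 ≈ 0.518.

0.518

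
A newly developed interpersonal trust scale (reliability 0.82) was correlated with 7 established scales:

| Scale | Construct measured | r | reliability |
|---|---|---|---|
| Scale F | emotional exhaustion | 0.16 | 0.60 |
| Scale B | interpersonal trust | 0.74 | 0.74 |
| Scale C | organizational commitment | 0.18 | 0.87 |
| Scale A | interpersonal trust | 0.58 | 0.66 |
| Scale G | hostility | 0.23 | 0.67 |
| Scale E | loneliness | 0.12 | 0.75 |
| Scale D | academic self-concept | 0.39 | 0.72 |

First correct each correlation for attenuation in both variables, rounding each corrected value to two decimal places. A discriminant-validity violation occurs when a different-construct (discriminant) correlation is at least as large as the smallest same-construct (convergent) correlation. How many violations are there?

Disattenuated r (r / √(r_scale · r_new)):
  Scale F (disc): 0.16 / √(0.60·0.82) = 0.23
  Scale B (conv): 0.74 / √(0.74·0.82) = 0.95
  Scale C (disc): 0.18 / √(0.87·0.82) = 0.21
  Scale A (conv): 0.58 / √(0.66·0.82) = 0.79
  Scale G (disc): 0.23 / √(0.67·0.82) = 0.31
  Scale E (disc): 0.12 / √(0.75·0.82) = 0.15
  Scale D (disc): 0.39 / √(0.72·0.82) = 0.51
Smallest convergent = 0.79. Discriminant values: 0.23, 0.21, 0.31, 0.15, 0.51; count ≥ 0.79 → 0.

0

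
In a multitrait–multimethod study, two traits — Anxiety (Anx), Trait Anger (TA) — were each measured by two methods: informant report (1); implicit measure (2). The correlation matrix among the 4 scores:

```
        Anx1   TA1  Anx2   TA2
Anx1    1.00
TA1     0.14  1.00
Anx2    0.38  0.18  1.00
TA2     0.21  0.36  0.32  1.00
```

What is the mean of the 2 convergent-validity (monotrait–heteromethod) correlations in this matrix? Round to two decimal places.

0.37

Convergent values: 0.38, 0.36; mean = 0.74/2 = 0.37.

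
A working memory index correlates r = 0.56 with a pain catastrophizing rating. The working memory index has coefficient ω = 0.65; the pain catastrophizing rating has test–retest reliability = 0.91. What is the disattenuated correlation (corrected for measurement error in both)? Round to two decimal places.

r_true = r_obs / √(r_xx · r_yy) = 0.56 / √(0.65 × 0.91) = 0.56 / √0.5915 = 0.56 / 0.7691 ≈ 0.73.

0.73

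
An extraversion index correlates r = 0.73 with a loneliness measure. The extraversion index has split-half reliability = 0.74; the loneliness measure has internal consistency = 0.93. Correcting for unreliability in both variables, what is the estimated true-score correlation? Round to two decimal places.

0.88

r_true = r_obs / √(r_xx · r_yy) = 0.73 / √(0.74 × 0.93) = 0.73 / √0.6882 = 0.73 / 0.8296 ≈ 0.88.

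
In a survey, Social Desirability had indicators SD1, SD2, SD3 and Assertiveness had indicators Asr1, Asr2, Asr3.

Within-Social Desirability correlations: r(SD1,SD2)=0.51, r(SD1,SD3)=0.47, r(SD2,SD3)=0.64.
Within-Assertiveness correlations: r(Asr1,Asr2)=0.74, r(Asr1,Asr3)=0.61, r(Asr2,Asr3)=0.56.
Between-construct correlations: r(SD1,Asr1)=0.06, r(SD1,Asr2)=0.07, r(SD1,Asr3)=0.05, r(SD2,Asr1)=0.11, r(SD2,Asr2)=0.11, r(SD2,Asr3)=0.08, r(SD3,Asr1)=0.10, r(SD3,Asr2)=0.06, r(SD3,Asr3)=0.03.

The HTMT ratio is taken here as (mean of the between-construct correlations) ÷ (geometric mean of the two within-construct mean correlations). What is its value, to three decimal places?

Mean between = 0.67/9 = 0.0744.
Mean within-SD = 1.62/3 = 0.5400; mean within-Asr = 1.91/3 = 0.6367.
Geometric mean = √(0.5400 × 0.6367) = 0.5864.
HTMT = 0.0744 / 0.5864 = 0.127.

0.127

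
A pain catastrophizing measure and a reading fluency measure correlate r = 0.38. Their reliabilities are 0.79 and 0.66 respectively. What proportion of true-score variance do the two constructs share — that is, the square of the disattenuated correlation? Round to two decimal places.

Disattenuated r = 0.38 / √(0.79 × 0.66) = 0.38 / 0.7221 = 0.5262.
Shared true-score variance = 0.5262² = 0.2769 ≈ 0.28.

0.28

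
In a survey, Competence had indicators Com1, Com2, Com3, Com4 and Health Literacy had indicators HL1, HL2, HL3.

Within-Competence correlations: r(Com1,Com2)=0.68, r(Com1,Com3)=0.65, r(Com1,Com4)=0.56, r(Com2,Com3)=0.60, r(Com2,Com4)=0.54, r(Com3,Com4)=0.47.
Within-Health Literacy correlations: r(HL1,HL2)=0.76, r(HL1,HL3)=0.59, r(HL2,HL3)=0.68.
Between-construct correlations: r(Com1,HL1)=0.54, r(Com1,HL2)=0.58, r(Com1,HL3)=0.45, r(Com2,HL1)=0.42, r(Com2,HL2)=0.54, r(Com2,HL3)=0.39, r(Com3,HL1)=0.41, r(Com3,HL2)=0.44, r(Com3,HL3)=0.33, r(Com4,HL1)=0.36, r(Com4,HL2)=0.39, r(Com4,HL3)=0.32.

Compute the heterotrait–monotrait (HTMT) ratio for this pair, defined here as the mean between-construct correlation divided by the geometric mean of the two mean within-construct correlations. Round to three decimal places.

0.686

Between-construct mean = 5.17/12 = 0.4308.
Mean within-Com = 3.50/6 = 0.5833; mean within-HL = 2.03/3 = 0.6767.
Geometric mean = √(0.5833 × 0.6767) = 0.6283.
HTMT = 0.4308 / 0.6283 = 0.686.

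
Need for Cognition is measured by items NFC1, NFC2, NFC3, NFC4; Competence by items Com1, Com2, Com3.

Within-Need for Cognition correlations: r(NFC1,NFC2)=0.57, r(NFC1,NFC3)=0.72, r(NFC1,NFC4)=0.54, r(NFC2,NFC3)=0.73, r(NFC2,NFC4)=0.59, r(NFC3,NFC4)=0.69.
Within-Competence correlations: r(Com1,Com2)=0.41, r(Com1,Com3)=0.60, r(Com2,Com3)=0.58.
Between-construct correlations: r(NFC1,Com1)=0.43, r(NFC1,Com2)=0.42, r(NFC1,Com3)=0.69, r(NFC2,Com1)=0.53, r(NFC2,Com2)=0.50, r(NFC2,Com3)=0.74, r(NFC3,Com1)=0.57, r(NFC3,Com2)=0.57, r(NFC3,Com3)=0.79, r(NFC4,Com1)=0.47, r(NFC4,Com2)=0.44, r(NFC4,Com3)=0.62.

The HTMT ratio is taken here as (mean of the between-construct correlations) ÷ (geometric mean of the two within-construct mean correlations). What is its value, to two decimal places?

Between-construct mean = 6.77/12 = 0.5642.
Mean within-NFC = 3.84/6 = 0.6400; mean within-Com = 1.59/3 = 0.5300.
Geometric mean = √(0.6400 × 0.5300) = 0.5824.
HTMT = 0.5642 / 0.5824 = 0.97.

0.97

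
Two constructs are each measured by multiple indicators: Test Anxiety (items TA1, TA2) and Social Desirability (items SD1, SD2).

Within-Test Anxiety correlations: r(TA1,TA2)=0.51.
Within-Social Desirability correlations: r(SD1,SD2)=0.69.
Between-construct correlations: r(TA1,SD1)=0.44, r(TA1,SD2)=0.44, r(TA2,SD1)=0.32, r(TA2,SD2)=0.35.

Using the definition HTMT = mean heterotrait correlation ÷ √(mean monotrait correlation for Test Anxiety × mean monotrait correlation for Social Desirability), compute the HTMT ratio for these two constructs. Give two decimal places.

0.65

Mean between = 1.55/4 = 0.3875.
Mean within-TA = 0.51/1 = 0.5100; mean within-SD = 0.69/1 = 0.6900.
Geometric mean = √(0.5100 × 0.6900) = 0.5932.
HTMT = 0.3875 / 0.5932 = 0.65.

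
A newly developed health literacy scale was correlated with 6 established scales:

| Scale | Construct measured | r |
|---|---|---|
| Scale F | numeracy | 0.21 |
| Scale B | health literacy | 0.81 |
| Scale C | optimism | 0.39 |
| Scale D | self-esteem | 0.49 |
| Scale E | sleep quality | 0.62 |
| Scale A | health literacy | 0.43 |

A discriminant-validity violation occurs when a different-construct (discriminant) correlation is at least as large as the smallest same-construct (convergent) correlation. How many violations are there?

2

Convergent (same construct = health literacy): Scale B, Scale A.
Smallest convergent = 0.43. Discriminant values: 0.21, 0.39, 0.49, 0.62; count ≥ 0.43 → 2.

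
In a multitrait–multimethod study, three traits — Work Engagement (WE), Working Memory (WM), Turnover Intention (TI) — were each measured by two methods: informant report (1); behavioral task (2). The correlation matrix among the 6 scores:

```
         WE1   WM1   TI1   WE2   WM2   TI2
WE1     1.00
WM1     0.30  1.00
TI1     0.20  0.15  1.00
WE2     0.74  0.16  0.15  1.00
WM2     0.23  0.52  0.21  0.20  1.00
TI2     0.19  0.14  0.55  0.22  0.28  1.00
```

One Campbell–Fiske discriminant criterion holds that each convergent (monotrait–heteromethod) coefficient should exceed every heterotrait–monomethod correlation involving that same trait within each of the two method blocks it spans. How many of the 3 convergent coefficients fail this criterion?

0

Each convergent coefficient versus the relevant comparison correlations:
WE (methods 1·2): 0.74 vs {0.30, 0.20, 0.20, 0.22} → pass.
WM (methods 1·2): 0.52 vs {0.30, 0.20, 0.15, 0.28} → pass.
TI (methods 1·2): 0.55 vs {0.20, 0.22, 0.15, 0.28} → pass.
0 of 3 fail.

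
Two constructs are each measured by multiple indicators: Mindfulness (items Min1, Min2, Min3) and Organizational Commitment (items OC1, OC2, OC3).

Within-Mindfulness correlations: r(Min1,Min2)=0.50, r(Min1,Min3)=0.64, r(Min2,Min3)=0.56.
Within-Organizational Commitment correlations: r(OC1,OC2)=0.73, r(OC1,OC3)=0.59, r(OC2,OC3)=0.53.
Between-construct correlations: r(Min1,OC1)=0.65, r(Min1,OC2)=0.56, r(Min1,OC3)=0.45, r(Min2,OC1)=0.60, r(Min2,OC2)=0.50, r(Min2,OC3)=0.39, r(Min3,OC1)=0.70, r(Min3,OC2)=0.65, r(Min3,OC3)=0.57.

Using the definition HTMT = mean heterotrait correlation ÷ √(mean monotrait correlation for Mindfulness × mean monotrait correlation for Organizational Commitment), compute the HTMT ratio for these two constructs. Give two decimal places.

Mean between = 5.07/9 = 0.5633.
Mean within-Min = 1.70/3 = 0.5667; mean within-OC = 1.85/3 = 0.6167.
Geometric mean = √(0.5667 × 0.6167) = 0.5912.
HTMT = 0.5633 / 0.5912 = 0.95.

0.95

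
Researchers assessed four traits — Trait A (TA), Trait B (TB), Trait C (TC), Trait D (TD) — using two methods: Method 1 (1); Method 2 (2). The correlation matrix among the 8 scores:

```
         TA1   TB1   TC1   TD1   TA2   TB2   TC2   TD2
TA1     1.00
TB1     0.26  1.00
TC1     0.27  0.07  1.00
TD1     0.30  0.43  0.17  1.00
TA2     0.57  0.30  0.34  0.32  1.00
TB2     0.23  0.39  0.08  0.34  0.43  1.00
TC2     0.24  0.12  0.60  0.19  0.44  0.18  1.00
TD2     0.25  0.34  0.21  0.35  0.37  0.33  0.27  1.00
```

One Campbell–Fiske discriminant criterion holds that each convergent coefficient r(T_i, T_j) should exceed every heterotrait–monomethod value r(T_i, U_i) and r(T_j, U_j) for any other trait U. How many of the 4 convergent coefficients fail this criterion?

Checking each validity diagonal entry against its comparison values:
TA (methods 1·2): 0.57 vs {0.26, 0.43, 0.27, 0.44, 0.30, 0.37} → pass.
TB (methods 1·2): 0.39 vs {0.26, 0.43, 0.07, 0.18, 0.43, 0.33} → fail.
TC (methods 1·2): 0.60 vs {0.27, 0.44, 0.07, 0.18, 0.17, 0.27} → pass.
TD (methods 1·2): 0.35 vs {0.30, 0.37, 0.43, 0.33, 0.17, 0.27} → fail.
2 of 4 fail.

2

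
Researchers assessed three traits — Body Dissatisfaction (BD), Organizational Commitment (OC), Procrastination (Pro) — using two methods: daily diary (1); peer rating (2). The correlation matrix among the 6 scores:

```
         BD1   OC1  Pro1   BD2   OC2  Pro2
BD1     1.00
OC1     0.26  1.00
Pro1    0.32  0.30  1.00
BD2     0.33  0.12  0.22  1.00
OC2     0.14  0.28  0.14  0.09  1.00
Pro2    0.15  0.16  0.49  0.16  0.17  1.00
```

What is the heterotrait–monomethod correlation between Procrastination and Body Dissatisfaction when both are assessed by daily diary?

Different traits, same method: r(Pro1, BD1) = 0.32.

0.32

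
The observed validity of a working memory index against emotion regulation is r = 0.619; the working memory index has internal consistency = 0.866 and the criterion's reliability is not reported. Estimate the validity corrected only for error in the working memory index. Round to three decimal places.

Single correction: r_c = r_obs / √r_xx = 0.619 / √0.866 = 0.619 / 0.9306 ≈ 0.665.

0.665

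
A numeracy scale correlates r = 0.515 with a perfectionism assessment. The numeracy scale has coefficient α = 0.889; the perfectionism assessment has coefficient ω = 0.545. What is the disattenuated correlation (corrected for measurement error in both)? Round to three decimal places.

r_true = r_obs / √(r_xx · r_yy) = 0.515 / √(0.889 × 0.545) = 0.515 / √0.484505 = 0.515 / 0.6961 ≈ 0.740.

0.740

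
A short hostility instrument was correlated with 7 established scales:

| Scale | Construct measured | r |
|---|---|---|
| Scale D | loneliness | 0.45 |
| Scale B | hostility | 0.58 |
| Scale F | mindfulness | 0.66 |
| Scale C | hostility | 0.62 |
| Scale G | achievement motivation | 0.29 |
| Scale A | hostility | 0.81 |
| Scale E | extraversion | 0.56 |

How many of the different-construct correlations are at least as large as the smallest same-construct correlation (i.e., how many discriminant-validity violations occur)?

1

Convergent (same construct = hostility): Scale B, Scale C, Scale A.
Smallest convergent = 0.58. Discriminant values: 0.45, 0.66, 0.29, 0.56; count ≥ 0.58 → 1.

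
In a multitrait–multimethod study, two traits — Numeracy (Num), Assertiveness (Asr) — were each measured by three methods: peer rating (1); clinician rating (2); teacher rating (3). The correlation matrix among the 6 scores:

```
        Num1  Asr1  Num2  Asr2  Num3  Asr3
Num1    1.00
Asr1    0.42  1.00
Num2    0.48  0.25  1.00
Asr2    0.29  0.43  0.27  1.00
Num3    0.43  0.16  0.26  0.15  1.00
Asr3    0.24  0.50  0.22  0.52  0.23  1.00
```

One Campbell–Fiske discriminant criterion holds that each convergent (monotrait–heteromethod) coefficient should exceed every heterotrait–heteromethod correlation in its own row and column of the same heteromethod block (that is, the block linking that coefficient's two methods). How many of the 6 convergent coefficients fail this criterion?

Convergent coefficients and their comparison sets:
Num (methods 1·2): 0.48 vs {0.29, 0.25} → pass.
Num (methods 1·3): 0.43 vs {0.24, 0.16} → pass.
Num (methods 2·3): 0.26 vs {0.22, 0.15} → pass.
Asr (methods 1·2): 0.43 vs {0.25, 0.29} → pass.
Asr (methods 1·3): 0.50 vs {0.16, 0.24} → pass.
Asr (methods 2·3): 0.52 vs {0.15, 0.22} → pass.
0 of 6 fail.

0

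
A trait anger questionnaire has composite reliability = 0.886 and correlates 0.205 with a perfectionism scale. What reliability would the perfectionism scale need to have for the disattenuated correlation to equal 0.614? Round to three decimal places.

0.126

r_true = r_obs / √(r_xx · r_yy) ⇒ 0.614 = 0.205 / √(0.886 · r_yy).
√(0.886 · r_yy) = 0.205 / 0.614 = 0.3339; 0.886 · r_yy = 0.1115; r_yy = 0.1115 / 0.886 ≈ 0.126.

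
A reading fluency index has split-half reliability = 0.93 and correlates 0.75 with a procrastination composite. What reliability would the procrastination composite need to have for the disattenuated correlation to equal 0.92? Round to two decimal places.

0.71

r_true = r_obs / √(r_xx · r_yy) ⇒ 0.92 = 0.75 / √(0.93 · r_yy).
√(0.93 · r_yy) = 0.75 / 0.92 = 0.8152; 0.93 · r_yy = 0.6646; r_yy = 0.6646 / 0.93 ≈ 0.71.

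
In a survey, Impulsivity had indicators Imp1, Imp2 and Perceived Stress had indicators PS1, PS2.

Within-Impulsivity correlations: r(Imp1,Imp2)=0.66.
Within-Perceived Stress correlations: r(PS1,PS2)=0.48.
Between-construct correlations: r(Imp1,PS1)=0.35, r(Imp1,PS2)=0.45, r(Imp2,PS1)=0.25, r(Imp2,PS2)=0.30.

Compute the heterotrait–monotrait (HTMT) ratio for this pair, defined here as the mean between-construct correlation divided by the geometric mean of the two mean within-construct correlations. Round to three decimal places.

Mean heterotrait r = 1.35/4 = 0.3375.
Mean within-Imp = 0.66/1 = 0.6600; mean within-PS = 0.48/1 = 0.4800.
Geometric mean = √(0.6600 × 0.4800) = 0.5628.
HTMT = 0.3375 / 0.5628 = 0.600.

0.600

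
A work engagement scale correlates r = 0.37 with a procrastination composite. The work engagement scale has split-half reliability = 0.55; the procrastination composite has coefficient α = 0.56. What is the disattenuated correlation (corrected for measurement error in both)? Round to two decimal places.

0.67

r_true = r_obs / √(r_xx · r_yy) = 0.37 / √(0.55 × 0.56) = 0.37 / √0.3080 = 0.37 / 0.5550 ≈ 0.67.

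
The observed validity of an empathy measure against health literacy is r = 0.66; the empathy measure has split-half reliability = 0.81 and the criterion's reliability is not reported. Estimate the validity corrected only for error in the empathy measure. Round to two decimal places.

Single correction: r_c = r_obs / √r_xx = 0.66 / √0.81 = 0.66 / 0.9000 ≈ 0.73.

0.73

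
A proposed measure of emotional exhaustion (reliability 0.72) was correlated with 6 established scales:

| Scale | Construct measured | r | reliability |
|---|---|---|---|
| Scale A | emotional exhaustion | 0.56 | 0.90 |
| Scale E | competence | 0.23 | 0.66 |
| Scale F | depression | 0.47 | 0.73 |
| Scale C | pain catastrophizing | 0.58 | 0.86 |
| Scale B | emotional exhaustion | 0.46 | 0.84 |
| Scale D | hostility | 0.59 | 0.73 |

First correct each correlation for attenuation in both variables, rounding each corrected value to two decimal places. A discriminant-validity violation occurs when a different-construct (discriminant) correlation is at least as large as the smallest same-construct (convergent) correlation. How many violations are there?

3

Disattenuated r (r / √(r_scale · r_new)):
  Scale A (conv): 0.56 / √(0.90·0.72) = 0.70
  Scale E (disc): 0.23 / √(0.66·0.72) = 0.33
  Scale F (disc): 0.47 / √(0.73·0.72) = 0.65
  Scale C (disc): 0.58 / √(0.86·0.72) = 0.74
  Scale B (conv): 0.46 / √(0.84·0.72) = 0.59
  Scale D (disc): 0.59 / √(0.73·0.72) = 0.81
Smallest convergent = 0.59. Discriminant values: 0.33, 0.65, 0.74, 0.81; count ≥ 0.59 → 3.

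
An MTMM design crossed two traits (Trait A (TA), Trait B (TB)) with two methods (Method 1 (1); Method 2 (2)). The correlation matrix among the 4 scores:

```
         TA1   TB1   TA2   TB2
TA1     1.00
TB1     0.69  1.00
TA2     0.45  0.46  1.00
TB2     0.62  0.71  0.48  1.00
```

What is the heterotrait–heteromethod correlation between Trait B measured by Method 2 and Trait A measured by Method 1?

Different traits and methods: r(TB2, TA1) = 0.62.

0.62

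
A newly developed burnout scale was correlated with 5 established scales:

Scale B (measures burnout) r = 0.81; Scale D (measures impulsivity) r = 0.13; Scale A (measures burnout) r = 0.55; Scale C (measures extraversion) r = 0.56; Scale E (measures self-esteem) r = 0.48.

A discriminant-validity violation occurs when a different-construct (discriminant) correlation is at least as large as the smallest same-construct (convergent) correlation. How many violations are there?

Convergent (same construct = burnout): Scale B, Scale A.
Smallest convergent = 0.55. Discriminant values: 0.13, 0.56, 0.48; count ≥ 0.55 → 1.

1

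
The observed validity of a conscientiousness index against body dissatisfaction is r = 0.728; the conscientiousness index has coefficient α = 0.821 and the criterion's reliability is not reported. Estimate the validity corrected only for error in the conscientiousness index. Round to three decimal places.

0.803

Single correction: r_c = r_obs / √r_xx = 0.728 / √0.821 = 0.728 / 0.9061 ≈ 0.803.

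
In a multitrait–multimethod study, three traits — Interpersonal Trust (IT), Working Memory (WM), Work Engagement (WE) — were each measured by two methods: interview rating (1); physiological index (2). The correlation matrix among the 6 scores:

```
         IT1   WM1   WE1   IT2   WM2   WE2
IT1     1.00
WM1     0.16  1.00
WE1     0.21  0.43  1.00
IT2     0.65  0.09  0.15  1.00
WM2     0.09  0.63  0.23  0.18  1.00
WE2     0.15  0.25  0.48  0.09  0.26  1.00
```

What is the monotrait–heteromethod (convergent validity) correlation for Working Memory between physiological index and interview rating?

Same trait (WM), different methods: r(WM2, WM1) = 0.63.

0.63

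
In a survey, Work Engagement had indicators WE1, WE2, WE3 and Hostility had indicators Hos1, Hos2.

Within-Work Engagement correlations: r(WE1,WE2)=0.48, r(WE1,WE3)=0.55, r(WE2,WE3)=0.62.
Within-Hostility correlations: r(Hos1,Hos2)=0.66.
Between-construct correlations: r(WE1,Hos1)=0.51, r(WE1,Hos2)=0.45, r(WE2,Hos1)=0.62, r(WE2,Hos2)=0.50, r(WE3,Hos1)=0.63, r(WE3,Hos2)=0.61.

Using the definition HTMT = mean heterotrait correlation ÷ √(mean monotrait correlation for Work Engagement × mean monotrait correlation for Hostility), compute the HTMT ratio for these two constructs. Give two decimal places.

0.92

Mean heterotrait r = 3.32/6 = 0.5533.
Mean within-WE = 1.65/3 = 0.5500; mean within-Hos = 0.66/1 = 0.6600.
Geometric mean = √(0.5500 × 0.6600) = 0.6025.
HTMT = 0.5533 / 0.6025 = 0.92.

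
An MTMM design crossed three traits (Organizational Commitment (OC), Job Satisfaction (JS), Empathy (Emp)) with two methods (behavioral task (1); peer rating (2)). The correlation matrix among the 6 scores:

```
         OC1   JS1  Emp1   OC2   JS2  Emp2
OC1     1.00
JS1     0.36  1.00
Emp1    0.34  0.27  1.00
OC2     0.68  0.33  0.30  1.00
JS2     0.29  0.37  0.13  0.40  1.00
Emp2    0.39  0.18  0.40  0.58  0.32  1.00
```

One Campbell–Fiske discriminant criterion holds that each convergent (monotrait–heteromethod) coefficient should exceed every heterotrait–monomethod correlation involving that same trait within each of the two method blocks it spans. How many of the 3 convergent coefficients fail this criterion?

2

Convergent coefficients and their comparison sets:
OC (methods 1·2): 0.68 vs {0.36, 0.40, 0.34, 0.58} → pass.
JS (methods 1·2): 0.37 vs {0.36, 0.40, 0.27, 0.32} → fail.
Emp (methods 1·2): 0.40 vs {0.34, 0.58, 0.27, 0.32} → fail.
2 of 3 fail.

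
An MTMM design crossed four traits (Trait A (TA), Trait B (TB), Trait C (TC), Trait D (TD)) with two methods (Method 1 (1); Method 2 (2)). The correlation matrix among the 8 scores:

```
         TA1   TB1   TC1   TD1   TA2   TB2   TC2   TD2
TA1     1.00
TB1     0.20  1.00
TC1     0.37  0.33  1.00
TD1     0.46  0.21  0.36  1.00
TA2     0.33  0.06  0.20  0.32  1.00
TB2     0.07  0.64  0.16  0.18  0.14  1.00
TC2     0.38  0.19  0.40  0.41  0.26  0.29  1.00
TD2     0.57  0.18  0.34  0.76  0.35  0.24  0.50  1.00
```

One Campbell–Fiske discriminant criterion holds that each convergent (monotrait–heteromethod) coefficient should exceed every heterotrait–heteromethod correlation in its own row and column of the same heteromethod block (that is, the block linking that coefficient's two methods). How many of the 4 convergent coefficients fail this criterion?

Checking each validity diagonal entry against its comparison values:
TA (methods 1·2): 0.33 vs {0.07, 0.06, 0.38, 0.20, 0.57, 0.32} → fail.
TB (methods 1·2): 0.64 vs {0.06, 0.07, 0.19, 0.16, 0.18, 0.18} → pass.
TC (methods 1·2): 0.40 vs {0.20, 0.38, 0.16, 0.19, 0.34, 0.41} → fail.
TD (methods 1·2): 0.76 vs {0.32, 0.57, 0.18, 0.18, 0.41, 0.34} → pass.
2 of 4 fail.

2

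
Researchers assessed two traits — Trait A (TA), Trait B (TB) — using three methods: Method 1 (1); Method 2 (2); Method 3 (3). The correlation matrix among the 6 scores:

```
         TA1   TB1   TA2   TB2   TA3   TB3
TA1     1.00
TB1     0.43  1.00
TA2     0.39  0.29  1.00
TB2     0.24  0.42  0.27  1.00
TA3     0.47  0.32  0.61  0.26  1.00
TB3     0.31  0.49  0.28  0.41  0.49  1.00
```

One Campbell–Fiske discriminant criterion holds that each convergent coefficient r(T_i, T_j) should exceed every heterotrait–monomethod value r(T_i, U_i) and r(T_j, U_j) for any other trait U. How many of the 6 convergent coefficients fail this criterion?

5

Checking each validity diagonal entry against its comparison values:
TA (methods 1·2): 0.39 vs {0.43, 0.27} → fail.
TA (methods 1·3): 0.47 vs {0.43, 0.49} → fail.
TA (methods 2·3): 0.61 vs {0.27, 0.49} → pass.
TB (methods 1·2): 0.42 vs {0.43, 0.27} → fail.
TB (methods 1·3): 0.49 vs {0.43, 0.49} → fail.
TB (methods 2·3): 0.41 vs {0.27, 0.49} → fail.
5 of 6 fail.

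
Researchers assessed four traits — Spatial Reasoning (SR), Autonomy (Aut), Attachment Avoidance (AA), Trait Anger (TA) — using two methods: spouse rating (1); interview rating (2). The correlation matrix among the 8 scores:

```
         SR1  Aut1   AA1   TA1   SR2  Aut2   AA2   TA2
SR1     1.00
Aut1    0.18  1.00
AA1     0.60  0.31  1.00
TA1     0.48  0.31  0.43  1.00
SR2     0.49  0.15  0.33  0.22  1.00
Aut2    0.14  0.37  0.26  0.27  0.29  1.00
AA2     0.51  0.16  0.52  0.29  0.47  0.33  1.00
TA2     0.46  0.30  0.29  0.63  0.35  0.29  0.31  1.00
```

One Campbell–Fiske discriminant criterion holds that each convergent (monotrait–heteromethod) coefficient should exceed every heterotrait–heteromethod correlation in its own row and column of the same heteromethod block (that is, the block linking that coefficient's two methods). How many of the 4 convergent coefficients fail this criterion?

Each convergent coefficient versus the relevant comparison correlations:
SR (methods 1·2): 0.49 vs {0.14, 0.15, 0.51, 0.33, 0.46, 0.22} → fail.
Aut (methods 1·2): 0.37 vs {0.15, 0.14, 0.16, 0.26, 0.30, 0.27} → pass.
AA (methods 1·2): 0.52 vs {0.33, 0.51, 0.26, 0.16, 0.29, 0.29} → pass.
TA (methods 1·2): 0.63 vs {0.22, 0.46, 0.27, 0.30, 0.29, 0.29} → pass.
1 of 4 fail.

1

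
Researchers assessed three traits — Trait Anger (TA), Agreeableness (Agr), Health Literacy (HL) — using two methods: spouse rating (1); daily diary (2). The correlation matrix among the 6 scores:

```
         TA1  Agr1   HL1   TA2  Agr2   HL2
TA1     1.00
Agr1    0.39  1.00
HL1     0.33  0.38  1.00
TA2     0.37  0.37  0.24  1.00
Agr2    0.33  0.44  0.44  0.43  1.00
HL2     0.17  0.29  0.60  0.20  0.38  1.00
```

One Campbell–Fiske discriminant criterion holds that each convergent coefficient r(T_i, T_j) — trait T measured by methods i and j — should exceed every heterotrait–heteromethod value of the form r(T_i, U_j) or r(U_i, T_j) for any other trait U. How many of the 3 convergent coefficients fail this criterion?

Convergent coefficients and their comparison sets:
TA (methods 1·2): 0.37 vs {0.33, 0.37, 0.17, 0.24} → fail.
Agr (methods 1·2): 0.44 vs {0.37, 0.33, 0.29, 0.44} → fail.
HL (methods 1·2): 0.60 vs {0.24, 0.17, 0.44, 0.29} → pass.
2 of 3 fail.

2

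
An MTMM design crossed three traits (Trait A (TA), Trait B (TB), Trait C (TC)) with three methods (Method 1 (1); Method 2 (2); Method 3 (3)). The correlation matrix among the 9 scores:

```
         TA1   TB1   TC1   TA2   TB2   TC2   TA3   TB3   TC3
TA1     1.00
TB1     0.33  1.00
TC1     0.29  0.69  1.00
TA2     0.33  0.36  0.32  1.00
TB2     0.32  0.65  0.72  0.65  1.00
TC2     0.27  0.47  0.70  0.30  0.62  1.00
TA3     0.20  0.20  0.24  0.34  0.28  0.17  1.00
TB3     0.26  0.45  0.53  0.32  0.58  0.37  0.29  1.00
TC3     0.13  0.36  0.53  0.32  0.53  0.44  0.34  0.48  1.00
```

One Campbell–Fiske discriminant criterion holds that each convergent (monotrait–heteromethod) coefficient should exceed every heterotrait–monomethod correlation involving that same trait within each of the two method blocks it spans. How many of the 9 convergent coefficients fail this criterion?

8

Checking each validity diagonal entry against its comparison values:
TA (methods 1·2): 0.33 vs {0.33, 0.65, 0.29, 0.30} → fail.
TA (methods 1·3): 0.20 vs {0.33, 0.29, 0.29, 0.34} → fail.
TA (methods 2·3): 0.34 vs {0.65, 0.29, 0.30, 0.34} → fail.
TB (methods 1·2): 0.65 vs {0.33, 0.65, 0.69, 0.62} → fail.
TB (methods 1·3): 0.45 vs {0.33, 0.29, 0.69, 0.48} → fail.
TB (methods 2·3): 0.58 vs {0.65, 0.29, 0.62, 0.48} → fail.
TC (methods 1·2): 0.70 vs {0.29, 0.30, 0.69, 0.62} → pass.
TC (methods 1·3): 0.53 vs {0.29, 0.34, 0.69, 0.48} → fail.
TC (methods 2·3): 0.44 vs {0.30, 0.34, 0.62, 0.48} → fail.
8 of 9 fail.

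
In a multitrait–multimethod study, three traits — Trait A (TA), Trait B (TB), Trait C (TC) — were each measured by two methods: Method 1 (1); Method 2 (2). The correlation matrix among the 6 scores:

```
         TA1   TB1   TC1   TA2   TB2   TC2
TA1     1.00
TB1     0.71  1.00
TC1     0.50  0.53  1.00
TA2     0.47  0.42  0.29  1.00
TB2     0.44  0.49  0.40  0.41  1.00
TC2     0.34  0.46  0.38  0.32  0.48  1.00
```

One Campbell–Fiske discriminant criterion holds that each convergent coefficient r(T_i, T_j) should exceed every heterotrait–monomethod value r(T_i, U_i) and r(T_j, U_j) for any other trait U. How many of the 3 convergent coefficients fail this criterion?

3

Each convergent coefficient versus the relevant comparison correlations:
TA (methods 1·2): 0.47 vs {0.71, 0.41, 0.50, 0.32} → fail.
TB (methods 1·2): 0.49 vs {0.71, 0.41, 0.53, 0.48} → fail.
TC (methods 1·2): 0.38 vs {0.50, 0.32, 0.53, 0.48} → fail.
3 of 3 fail.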